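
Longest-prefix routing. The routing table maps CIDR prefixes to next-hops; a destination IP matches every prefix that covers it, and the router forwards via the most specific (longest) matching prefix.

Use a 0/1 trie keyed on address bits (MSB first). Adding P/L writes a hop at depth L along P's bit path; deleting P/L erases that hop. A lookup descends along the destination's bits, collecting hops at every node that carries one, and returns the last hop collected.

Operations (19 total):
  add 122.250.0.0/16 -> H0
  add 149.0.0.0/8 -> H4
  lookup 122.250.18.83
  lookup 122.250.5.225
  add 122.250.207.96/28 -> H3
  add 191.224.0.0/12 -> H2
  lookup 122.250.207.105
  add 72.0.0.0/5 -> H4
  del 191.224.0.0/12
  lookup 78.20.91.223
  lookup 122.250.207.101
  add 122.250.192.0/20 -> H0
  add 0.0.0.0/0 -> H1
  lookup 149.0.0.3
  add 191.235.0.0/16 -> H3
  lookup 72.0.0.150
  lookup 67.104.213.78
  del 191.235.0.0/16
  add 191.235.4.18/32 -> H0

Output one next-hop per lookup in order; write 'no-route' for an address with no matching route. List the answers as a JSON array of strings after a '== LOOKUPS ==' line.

Apply in order:
  add 122.250.0.0/16 -> H0 at depth 16
  add 149.0.0.0/8 -> H4 at depth 8
  lookup 122.250.18.83: bits 0111101011111010 walk d0:-→d1:-→d2:-→d3:-→d4:-→d5:-→d6:-→d7:-→d8:-→d9:-→d10:-→d11:-→d12:-→d13:-→d14:-→d15:-→d16:H0 -> H0
  lookup 122.250.5.225: bits 0111101011111010 walk d0:-→d1:-→d2:-→d3:-→d4:-→d5:-→d6:-→d7:-→d8:-→d9:-→d10:-→d11:-→d12:-→d13:-→d14:-→d15:-→d16:H0 -> H0
  add 122.250.207.96/28 -> H3 at depth 28
  add 191.224.0.0/12 -> H2 at depth 12
  lookup 122.250.207.105: bits 0111101011111010110011110110 walk d0:-→d1:-→d2:-→d3:-→d4:-→d5:-→d6:-→d7:-→d8:-→d9:-→d10:-→d11:-→d12:-→d13:-→d14:-→d15:-→d16:H0→d17:-→d18:-→d19:-→d20:-→d21:-→d22:-→d23:-→d24:-→d25:-→d26:-→d27:-→d28:H3 -> H3
  add 72.0.0.0/5 -> H4 at depth 5
  del 191.224.0.0/12 (clear depth 12)
  lookup 78.20.91.223: bits 01001 walk d0:-→d1:-→d2:-→d3:-→d4:-→d5:H4 -> H4
  lookup 122.250.207.101: bits 0111101011111010110011110110 walk d0:-→d1:-→d2:-→d3:-→d4:-→d5:-→d6:-→d7:-→d8:-→d9:-→d10:-→d11:-→d12:-→d13:-→d14:-→d15:-→d16:H0→d17:-→d18:-→d19:-→d20:-→d21:-→d22:-→d23:-→d24:-→d25:-→d26:-→d27:-→d28:H3 -> H3
  add 122.250.192.0/20 -> H0 at depth 20
  add 0.0.0.0/0 -> H1 at depth 0
  lookup 149.0.0.3: bits 10010101 walk d0:H1→d1:-→d2:-→d3:-→d4:-→d5:-→d6:-→d7:-→d8:H4 -> H4
  add 191.235.0.0/16 -> H3 at depth 16
  lookup 72.0.0.150: bits 01001 walk d0:H1→d1:-→d2:-→d3:-→d4:-→d5:H4 -> H4
  lookup 67.104.213.78: bits 0100 walk d0:H1→d1:-→d2:-→d3:-→d4:- -> H1
  del 191.235.0.0/16 (clear depth 16)
  add 191.235.4.18/32 -> H0 at depth 32

== LOOKUPS ==
["H0","H0","H3","H4","H3","H4","H4","H1"]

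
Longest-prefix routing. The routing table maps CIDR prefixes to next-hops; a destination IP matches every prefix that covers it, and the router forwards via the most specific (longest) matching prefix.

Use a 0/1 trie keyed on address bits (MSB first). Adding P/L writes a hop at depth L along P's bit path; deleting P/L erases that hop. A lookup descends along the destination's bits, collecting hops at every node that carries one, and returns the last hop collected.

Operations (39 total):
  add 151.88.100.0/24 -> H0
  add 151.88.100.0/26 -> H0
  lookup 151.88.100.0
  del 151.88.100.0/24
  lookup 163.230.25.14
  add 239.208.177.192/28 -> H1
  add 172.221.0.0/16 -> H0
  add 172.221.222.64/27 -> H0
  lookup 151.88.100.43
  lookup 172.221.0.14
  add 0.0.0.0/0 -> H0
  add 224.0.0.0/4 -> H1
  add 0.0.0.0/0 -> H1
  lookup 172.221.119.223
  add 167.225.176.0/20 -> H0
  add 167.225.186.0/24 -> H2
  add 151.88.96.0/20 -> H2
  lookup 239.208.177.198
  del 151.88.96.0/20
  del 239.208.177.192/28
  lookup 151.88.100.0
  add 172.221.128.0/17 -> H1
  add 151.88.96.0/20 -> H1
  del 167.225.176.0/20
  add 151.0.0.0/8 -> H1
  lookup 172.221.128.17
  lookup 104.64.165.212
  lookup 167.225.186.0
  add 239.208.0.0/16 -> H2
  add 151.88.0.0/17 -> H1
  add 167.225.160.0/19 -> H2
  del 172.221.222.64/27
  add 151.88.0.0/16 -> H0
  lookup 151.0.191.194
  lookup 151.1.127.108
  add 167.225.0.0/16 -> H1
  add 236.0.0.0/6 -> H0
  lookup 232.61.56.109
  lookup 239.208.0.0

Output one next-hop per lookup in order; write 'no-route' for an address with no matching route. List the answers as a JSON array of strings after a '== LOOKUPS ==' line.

Apply in order:
  add 151.88.100.0/24 -> H0 at depth 24
  add 151.88.100.0/26 -> H0 at depth 26
  ? 151.88.100.0  path d0:-→d1:-→d2:-→d3:-→d4:-→d5:-→d6:-→d7:-→d8:-→d9:-→d10:-→d11:-→d12:-→d13:-→d14:-→d15:-→d16:-→d17:-→d18:-→d19:-→d20:-→d21:-→d22:-→d23:-→d24:H0→d25:-→d26:H0  best=H0
  del 151.88.100.0/24 (clear depth 24)
  ? 163.230.25.14  path d0:-→d1:-→d2:-  best=no-route
  add 239.208.177.192/28 -> H1 at depth 28
  add 172.221.0.0/16 -> H0 at depth 16
  add 172.221.222.64/27 -> H0 at depth 27
  ? 151.88.100.43  path d0:-→d1:-→d2:-→d3:-→d4:-→d5:-→d6:-→d7:-→d8:-→d9:-→d10:-→d11:-→d12:-→d13:-→d14:-→d15:-→d16:-→d17:-→d18:-→d19:-→d20:-→d21:-→d22:-→d23:-→d24:-→d25:-→d26:H0  best=H0
  ? 172.221.0.14  path d0:-→d1:-→d2:-→d3:-→d4:-→d5:-→d6:-→d7:-→d8:-→d9:-→d10:-→d11:-→d12:-→d13:-→d14:-→d15:-→d16:H0  best=H0
  add 0.0.0.0/0 -> H0 at depth 0
  add 224.0.0.0/4 -> H1 at depth 4
  add 0.0.0.0/0 -> H1 at depth 0
  ? 172.221.119.223  path d0:H1→d1:-→d2:-→d3:-→d4:-→d5:-→d6:-→d7:-→d8:-→d9:-→d10:-→d11:-→d12:-→d13:-→d14:-→d15:-→d16:H0  best=H0
  add 167.225.176.0/20 -> H0 at depth 20
  add 167.225.186.0/24 -> H2 at depth 24
  add 151.88.96.0/20 -> H2 at depth 20
  ? 239.208.177.198  path d0:H1→d1:-→d2:-→d3:-→d4:H1→d5:-→d6:-→d7:-→d8:-→d9:-→d10:-→d11:-→d12:-→d13:-→d14:-→d15:-→d16:-→d17:-→d18:-→d19:-→d20:-→d21:-→d22:-→d23:-→d24:-→d25:-→d26:-→d27:-→d28:H1  best=H1
  del 151.88.96.0/20 (clear depth 20)
  del 239.208.177.192/28 (clear depth 28)
  ? 151.88.100.0  path d0:H1→d1:-→d2:-→d3:-→d4:-→d5:-→d6:-→d7:-→d8:-→d9:-→d10:-→d11:-→d12:-→d13:-→d14:-→d15:-→d16:-→d17:-→d18:-→d19:-→d20:-→d21:-→d22:-→d23:-→d24:-→d25:-→d26:H0  best=H0
  add 172.221.128.0/17 -> H1 at depth 17
  add 151.88.96.0/20 -> H1 at depth 20
  del 167.225.176.0/20 (clear depth 20)
  add 151.0.0.0/8 -> H1 at depth 8
  ? 172.221.128.17  path d0:H1→d1:-→d2:-→d3:-→d4:-→d5:-→d6:-→d7:-→d8:-→d9:-→d10:-→d11:-→d12:-→d13:-→d14:-→d15:-→d16:H0→d17:H1  best=H1
  ? 104.64.165.212  path d0:H1  best=H1
  ? 167.225.186.0  path d0:H1→d1:-→d2:-→d3:-→d4:-→d5:-→d6:-→d7:-→d8:-→d9:-→d10:-→d11:-→d12:-→d13:-→d14:-→d15:-→d16:-→d17:-→d18:-→d19:-→d20:-→d21:-→d22:-→d23:-→d24:H2  best=H2
  add 239.208.0.0/16 -> H2 at depth 16
  add 151.88.0.0/17 -> H1 at depth 17
  add 167.225.160.0/19 -> H2 at depth 19
  del 172.221.222.64/27 (clear depth 27)
  add 151.88.0.0/16 -> H0 at depth 16
  ? 151.0.191.194  path d0:H1→d1:-→d2:-→d3:-→d4:-→d5:-→d6:-→d7:-→d8:H1→d9:-  best=H1
  ? 151.1.127.108  path d0:H1→d1:-→d2:-→d3:-→d4:-→d5:-→d6:-→d7:-→d8:H1→d9:-  best=H1
  add 167.225.0.0/16 -> H1 at depth 16
  add 236.0.0.0/6 -> H0 at depth 6
  ? 232.61.56.109  path d0:H1→d1:-→d2:-→d3:-→d4:H1→d5:-  best=H1
  ? 239.208.0.0  path d0:H1→d1:-→d2:-→d3:-→d4:H1→d5:-→d6:H0→d7:-→d8:-→d9:-→d10:-→d11:-→d12:-→d13:-→d14:-→d15:-→d16:H2  best=H2

== LOOKUPS ==
["H0","no-route","H0","H0","H0","H1","H0","H1","H1","H2","H1","H1","H1","H2"]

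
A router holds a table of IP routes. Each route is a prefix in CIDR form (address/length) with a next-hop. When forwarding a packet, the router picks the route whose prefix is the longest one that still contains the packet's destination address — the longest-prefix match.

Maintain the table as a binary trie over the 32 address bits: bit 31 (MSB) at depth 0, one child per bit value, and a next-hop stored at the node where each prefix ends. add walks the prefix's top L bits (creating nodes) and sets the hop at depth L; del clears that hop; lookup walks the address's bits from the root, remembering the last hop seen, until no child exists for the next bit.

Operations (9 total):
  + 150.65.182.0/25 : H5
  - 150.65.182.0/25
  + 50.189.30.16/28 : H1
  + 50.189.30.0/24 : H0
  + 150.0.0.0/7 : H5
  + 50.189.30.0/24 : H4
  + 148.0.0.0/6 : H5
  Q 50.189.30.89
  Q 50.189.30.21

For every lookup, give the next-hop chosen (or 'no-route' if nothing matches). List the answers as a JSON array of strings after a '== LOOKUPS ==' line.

Process each operation:
  + 150.65.182.0/25 (H5) depth=25
  - 150.65.182.0/25 clear@25
  + 50.189.30.16/28 (H1) depth=28
  + 50.189.30.0/24 (H0) depth=24
  + 150.0.0.0/7 (H5) depth=7
  + 50.189.30.0/24 (H4) depth=24
  + 148.0.0.0/6 (H5) depth=6
  ? 50.189.30.89  path d0:-→d1:-→d2:-→d3:-→d4:-→d5:-→d6:-→d7:-→d8:-→d9:-→d10:-→d11:-→d12:-→d13:-→d14:-→d15:-→d16:-→d17:-→d18:-→d19:-→d20:-→d21:-→d22:-→d23:-→d24:H4→d25:-  best=H4
  ? 50.189.30.21  path d0:-→d1:-→d2:-→d3:-→d4:-→d5:-→d6:-→d7:-→d8:-→d9:-→d10:-→d11:-→d12:-→d13:-→d14:-→d15:-→d16:-→d17:-→d18:-→d19:-→d20:-→d21:-→d22:-→d23:-→d24:H4→d25:-→d26:-→d27:-→d28:H1  best=H1

== LOOKUPS ==
["H4","H1"]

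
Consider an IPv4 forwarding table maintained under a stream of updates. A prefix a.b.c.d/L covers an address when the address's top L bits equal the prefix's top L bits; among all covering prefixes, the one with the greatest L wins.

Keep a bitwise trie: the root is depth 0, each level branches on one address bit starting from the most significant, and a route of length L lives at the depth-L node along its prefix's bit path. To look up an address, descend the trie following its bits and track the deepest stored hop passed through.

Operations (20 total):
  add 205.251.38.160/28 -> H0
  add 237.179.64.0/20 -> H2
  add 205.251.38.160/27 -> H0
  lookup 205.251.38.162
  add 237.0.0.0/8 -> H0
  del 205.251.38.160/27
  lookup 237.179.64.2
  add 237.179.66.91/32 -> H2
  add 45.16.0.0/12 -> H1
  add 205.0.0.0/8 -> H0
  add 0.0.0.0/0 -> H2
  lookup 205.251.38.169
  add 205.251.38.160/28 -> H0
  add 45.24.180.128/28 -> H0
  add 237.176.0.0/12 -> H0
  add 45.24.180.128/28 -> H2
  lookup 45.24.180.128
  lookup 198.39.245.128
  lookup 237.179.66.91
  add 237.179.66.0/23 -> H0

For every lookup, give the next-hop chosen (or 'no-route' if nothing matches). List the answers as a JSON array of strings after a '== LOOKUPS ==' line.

Apply in order:
  add 205.251.38.160/28 -> H0 at depth 28
  add 237.179.64.0/20 -> H2 at depth 20
  add 205.251.38.160/27 -> H0 at depth 27
  ? 205.251.38.162  path d0:-→d1:-→d2:-→d3:-→d4:-→d5:-→d6:-→d7:-→d8:-→d9:-→d10:-→d11:-→d12:-→d13:-→d14:-→d15:-→d16:-→d17:-→d18:-→d19:-→d20:-→d21:-→d22:-→d23:-→d24:-→d25:-→d26:-→d27:H0→d28:H0  best=H0
  add 237.0.0.0/8 -> H0 at depth 8
  del 205.251.38.160/27 (clear depth 27)
  ? 237.179.64.2  path d0:-→d1:-→d2:-→d3:-→d4:-→d5:-→d6:-→d7:-→d8:H0→d9:-→d10:-→d11:-→d12:-→d13:-→d14:-→d15:-→d16:-→d17:-→d18:-→d19:-→d20:H2  best=H2
  add 237.179.66.91/32 -> H2 at depth 32
  add 45.16.0.0/12 -> H1 at depth 12
  add 205.0.0.0/8 -> H0 at depth 8
  add 0.0.0.0/0 -> H2 at depth 0
  ? 205.251.38.169  path d0:H2→d1:-→d2:-→d3:-→d4:-→d5:-→d6:-→d7:-→d8:H0→d9:-→d10:-→d11:-→d12:-→d13:-→d14:-→d15:-→d16:-→d17:-→d18:-→d19:-→d20:-→d21:-→d22:-→d23:-→d24:-→d25:-→d26:-→d27:-→d28:H0  best=H0
  add 205.251.38.160/28 -> H0 at depth 28
  add 45.24.180.128/28 -> H0 at depth 28
  add 237.176.0.0/12 -> H0 at depth 12
  add 45.24.180.128/28 -> H2 at depth 28
  ? 45.24.180.128  path d0:H2→d1:-→d2:-→d3:-→d4:-→d5:-→d6:-→d7:-→d8:-→d9:-→d10:-→d11:-→d12:H1→d13:-→d14:-→d15:-→d16:-→d17:-→d18:-→d19:-→d20:-→d21:-→d22:-→d23:-→d24:-→d25:-→d26:-→d27:-→d28:H2  best=H2
  ? 198.39.245.128  path d0:H2→d1:-→d2:-→d3:-→d4:-  best=H2
  ? 237.179.66.91  path d0:H2→d1:-→d2:-→d3:-→d4:-→d5:-→d6:-→d7:-→d8:H0→d9:-→d10:-→d11:-→d12:H0→d13:-→d14:-→d15:-→d16:-→d17:-→d18:-→d19:-→d20:H2→d21:-→d22:-→d23:-→d24:-→d25:-→d26:-→d27:-→d28:-→d29:-→d30:-→d31:-→d32:H2  best=H2
  add 237.179.66.0/23 -> H0 at depth 23

== LOOKUPS ==
["H0","H2","H0","H2","H2","H2"]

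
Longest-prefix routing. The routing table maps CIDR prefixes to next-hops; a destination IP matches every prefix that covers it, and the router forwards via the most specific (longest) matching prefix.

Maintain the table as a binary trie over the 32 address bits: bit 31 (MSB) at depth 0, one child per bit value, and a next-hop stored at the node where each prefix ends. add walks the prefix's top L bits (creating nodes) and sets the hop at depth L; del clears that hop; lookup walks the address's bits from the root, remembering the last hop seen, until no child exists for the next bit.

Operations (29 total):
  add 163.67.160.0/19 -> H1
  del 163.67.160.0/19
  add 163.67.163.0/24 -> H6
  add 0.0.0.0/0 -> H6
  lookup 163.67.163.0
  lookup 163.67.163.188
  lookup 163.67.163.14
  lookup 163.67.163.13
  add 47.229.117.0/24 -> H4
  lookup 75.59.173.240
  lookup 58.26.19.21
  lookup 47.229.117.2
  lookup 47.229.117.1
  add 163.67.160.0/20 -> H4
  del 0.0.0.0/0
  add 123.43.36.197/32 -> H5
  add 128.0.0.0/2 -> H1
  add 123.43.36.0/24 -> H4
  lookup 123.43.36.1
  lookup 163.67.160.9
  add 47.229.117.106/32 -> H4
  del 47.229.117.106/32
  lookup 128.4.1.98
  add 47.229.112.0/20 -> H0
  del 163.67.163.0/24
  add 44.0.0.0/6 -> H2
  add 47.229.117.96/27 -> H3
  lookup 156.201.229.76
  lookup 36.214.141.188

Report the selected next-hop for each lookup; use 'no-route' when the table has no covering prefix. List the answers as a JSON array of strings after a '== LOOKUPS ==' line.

Trace:
  add 163.67.160.0/19 -> H1 at depth 19
  del 163.67.160.0/19 (clear depth 19)
  add 163.67.163.0/24 -> H6 at depth 24
  add 0.0.0.0/0 -> H6 at depth 0
  ? 163.67.163.0  path d0:H6→d1:-→d2:-→d3:-→d4:-→d5:-→d6:-→d7:-→d8:-→d9:-→d10:-→d11:-→d12:-→d13:-→d14:-→d15:-→d16:-→d17:-→d18:-→d19:-→d20:-→d21:-→d22:-→d23:-→d24:H6  best=H6
  ? 163.67.163.188  path d0:H6→d1:-→d2:-→d3:-→d4:-→d5:-→d6:-→d7:-→d8:-→d9:-→d10:-→d11:-→d12:-→d13:-→d14:-→d15:-→d16:-→d17:-→d18:-→d19:-→d20:-→d21:-→d22:-→d23:-→d24:H6  best=H6
  ? 163.67.163.14  path d0:H6→d1:-→d2:-→d3:-→d4:-→d5:-→d6:-→d7:-→d8:-→d9:-→d10:-→d11:-→d12:-→d13:-→d14:-→d15:-→d16:-→d17:-→d18:-→d19:-→d20:-→d21:-→d22:-→d23:-→d24:H6  best=H6
  ? 163.67.163.13  path d0:H6→d1:-→d2:-→d3:-→d4:-→d5:-→d6:-→d7:-→d8:-→d9:-→d10:-→d11:-→d12:-→d13:-→d14:-→d15:-→d16:-→d17:-→d18:-→d19:-→d20:-→d21:-→d22:-→d23:-→d24:H6  best=H6
  add 47.229.117.0/24 -> H4 at depth 24
  ? 75.59.173.240  path d0:H6→d1:-  best=H6
  ? 58.26.19.21  path d0:H6→d1:-→d2:-→d3:-  best=H6
  ? 47.229.117.2  path d0:H6→d1:-→d2:-→d3:-→d4:-→d5:-→d6:-→d7:-→d8:-→d9:-→d10:-→d11:-→d12:-→d13:-→d14:-→d15:-→d16:-→d17:-→d18:-→d19:-→d20:-→d21:-→d22:-→d23:-→d24:H4  best=H4
  ? 47.229.117.1  path d0:H6→d1:-→d2:-→d3:-→d4:-→d5:-→d6:-→d7:-→d8:-→d9:-→d10:-→d11:-→d12:-→d13:-→d14:-→d15:-→d16:-→d17:-→d18:-→d19:-→d20:-→d21:-→d22:-→d23:-→d24:H4  best=H4
  add 163.67.160.0/20 -> H4 at depth 20
  del 0.0.0.0/0 (clear depth 0)
  add 123.43.36.197/32 -> H5 at depth 32
  add 128.0.0.0/2 -> H1 at depth 2
  add 123.43.36.0/24 -> H4 at depth 24
  ? 123.43.36.1  path d0:-→d1:-→d2:-→d3:-→d4:-→d5:-→d6:-→d7:-→d8:-→d9:-→d10:-→d11:-→d12:-→d13:-→d14:-→d15:-→d16:-→d17:-→d18:-→d19:-→d20:-→d21:-→d22:-→d23:-→d24:H4  best=H4
  ? 163.67.160.9  path d0:-→d1:-→d2:H1→d3:-→d4:-→d5:-→d6:-→d7:-→d8:-→d9:-→d10:-→d11:-→d12:-→d13:-→d14:-→d15:-→d16:-→d17:-→d18:-→d19:-→d20:H4→d21:-→d22:-  best=H4
  add 47.229.117.106/32 -> H4 at depth 32
  del 47.229.117.106/32 (clear depth 32)
  ? 128.4.1.98  path d0:-→d1:-→d2:H1  best=H1
  add 47.229.112.0/20 -> H0 at depth 20
  del 163.67.163.0/24 (clear depth 24)
  add 44.0.0.0/6 -> H2 at depth 6
  add 47.229.117.96/27 -> H3 at depth 27
  ? 156.201.229.76  path d0:-→d1:-→d2:H1  best=H1
  ? 36.214.141.188  path d0:-→d1:-→d2:-→d3:-→d4:-  best=no-route

== LOOKUPS ==
["H6","H6","H6","H6","H6","H6","H4","H4","H4","H4","H1","H1","no-route"]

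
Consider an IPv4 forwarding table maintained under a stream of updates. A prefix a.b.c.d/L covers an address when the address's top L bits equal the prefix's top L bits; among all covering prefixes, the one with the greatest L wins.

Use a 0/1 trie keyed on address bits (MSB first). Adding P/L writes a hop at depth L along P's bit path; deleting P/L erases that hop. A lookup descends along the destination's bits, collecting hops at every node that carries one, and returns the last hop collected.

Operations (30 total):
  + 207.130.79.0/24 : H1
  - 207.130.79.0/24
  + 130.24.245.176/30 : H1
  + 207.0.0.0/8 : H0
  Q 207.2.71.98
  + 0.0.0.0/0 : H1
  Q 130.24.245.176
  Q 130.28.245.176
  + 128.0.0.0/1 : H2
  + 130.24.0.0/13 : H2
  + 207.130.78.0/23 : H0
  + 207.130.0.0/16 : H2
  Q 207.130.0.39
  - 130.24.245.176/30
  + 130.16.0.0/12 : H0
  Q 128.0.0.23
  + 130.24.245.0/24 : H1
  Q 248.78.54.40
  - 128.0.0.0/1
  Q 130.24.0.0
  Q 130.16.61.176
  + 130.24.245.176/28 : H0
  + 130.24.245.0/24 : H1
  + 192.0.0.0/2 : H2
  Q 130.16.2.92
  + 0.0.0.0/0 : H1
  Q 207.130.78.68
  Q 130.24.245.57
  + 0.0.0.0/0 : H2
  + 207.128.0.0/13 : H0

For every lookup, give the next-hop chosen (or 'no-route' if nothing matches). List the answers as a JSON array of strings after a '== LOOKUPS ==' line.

Process each operation:
  add 207.130.79.0/24 -> H1 at depth 24
  - 207.130.79.0/24 clear@24
  add 130.24.245.176/30 -> H1 at depth 30
  add 207.0.0.0/8 -> H0 at depth 8
  ? 207.2.71.98  path d0:-→d1:-→d2:-→d3:-→d4:-→d5:-→d6:-→d7:-→d8:H0  best=H0
  add 0.0.0.0/0 -> H1 at depth 0
  ? 130.24.245.176  path d0:H1→d1:-→d2:-→d3:-→d4:-→d5:-→d6:-→d7:-→d8:-→d9:-→d10:-→d11:-→d12:-→d13:-→d14:-→d15:-→d16:-→d17:-→d18:-→d19:-→d20:-→d21:-→d22:-→d23:-→d24:-→d25:-→d26:-→d27:-→d28:-→d29:-→d30:H1  best=H1
  ? 130.28.245.176  path d0:H1→d1:-→d2:-→d3:-→d4:-→d5:-→d6:-→d7:-→d8:-→d9:-→d10:-→d11:-→d12:-→d13:-  best=H1
  add 128.0.0.0/1 -> H2 at depth 1
  add 130.24.0.0/13 -> H2 at depth 13
  add 207.130.78.0/23 -> H0 at depth 23
  add 207.130.0.0/16 -> H2 at depth 16
  ? 207.130.0.39  path d0:H1→d1:H2→d2:-→d3:-→d4:-→d5:-→d6:-→d7:-→d8:H0→d9:-→d10:-→d11:-→d12:-→d13:-→d14:-→d15:-→d16:H2→d17:-  best=H2
  - 130.24.245.176/30 clear@30
  add 130.16.0.0/12 -> H0 at depth 12
  ? 128.0.0.23  path d0:H1→d1:H2→d2:-→d3:-→d4:-→d5:-→d6:-  best=H2
  add 130.24.245.0/24 -> H1 at depth 24
  ? 248.78.54.40  path d0:H1→d1:H2→d2:-  best=H2
  - 128.0.0.0/1 clear@1
  ? 130.24.0.0  path d0:H1→d1:-→d2:-→d3:-→d4:-→d5:-→d6:-→d7:-→d8:-→d9:-→d10:-→d11:-→d12:H0→d13:H2→d14:-→d15:-→d16:-  best=H2
  ? 130.16.61.176  path d0:H1→d1:-→d2:-→d3:-→d4:-→d5:-→d6:-→d7:-→d8:-→d9:-→d10:-→d11:-→d12:H0  best=H0
  add 130.24.245.176/28 -> H0 at depth 28
  add 130.24.245.0/24 -> H1 at depth 24
  add 192.0.0.0/2 -> H2 at depth 2
  ? 130.16.2.92  path d0:H1→d1:-→d2:-→d3:-→d4:-→d5:-→d6:-→d7:-→d8:-→d9:-→d10:-→d11:-→d12:H0  best=H0
  add 0.0.0.0/0 -> H1 at depth 0
  ? 207.130.78.68  path d0:H1→d1:-→d2:H2→d3:-→d4:-→d5:-→d6:-→d7:-→d8:H0→d9:-→d10:-→d11:-→d12:-→d13:-→d14:-→d15:-→d16:H2→d17:-→d18:-→d19:-→d20:-→d21:-→d22:-→d23:H0  best=H0
  ? 130.24.245.57  path d0:H1→d1:-→d2:-→d3:-→d4:-→d5:-→d6:-→d7:-→d8:-→d9:-→d10:-→d11:-→d12:H0→d13:H2→d14:-→d15:-→d16:-→d17:-→d18:-→d19:-→d20:-→d21:-→d22:-→d23:-→d24:H1  best=H1
  add 0.0.0.0/0 -> H2 at depth 0
  add 207.128.0.0/13 -> H0 at depth 13

== LOOKUPS ==
["H0","H1","H1","H2","H2","H2","H2","H0","H0","H0","H1"]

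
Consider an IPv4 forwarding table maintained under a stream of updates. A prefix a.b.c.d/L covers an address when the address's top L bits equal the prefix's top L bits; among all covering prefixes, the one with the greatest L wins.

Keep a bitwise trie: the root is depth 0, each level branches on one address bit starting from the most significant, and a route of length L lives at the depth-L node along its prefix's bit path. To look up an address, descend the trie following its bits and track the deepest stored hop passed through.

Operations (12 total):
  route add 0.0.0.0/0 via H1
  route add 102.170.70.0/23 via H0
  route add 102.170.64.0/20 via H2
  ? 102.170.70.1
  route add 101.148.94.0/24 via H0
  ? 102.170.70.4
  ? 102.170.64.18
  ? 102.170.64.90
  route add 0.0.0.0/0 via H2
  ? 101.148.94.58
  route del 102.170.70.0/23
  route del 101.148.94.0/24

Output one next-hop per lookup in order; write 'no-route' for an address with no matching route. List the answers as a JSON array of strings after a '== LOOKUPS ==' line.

Apply in order:
  + 0.0.0.0/0 (H1) depth=0
  + 102.170.70.0/23 (H0) depth=23
  + 102.170.64.0/20 (H2) depth=20
  ? 102.170.70.1  path d0:H1→d1:-→d2:-→d3:-→d4:-→d5:-→d6:-→d7:-→d8:-→d9:-→d10:-→d11:-→d12:-→d13:-→d14:-→d15:-→d16:-→d17:-→d18:-→d19:-→d20:H2→d21:-→d22:-→d23:H0  best=H0
  + 101.148.94.0/24 (H0) depth=24
  ? 102.170.70.4  path d0:H1→d1:-→d2:-→d3:-→d4:-→d5:-→d6:-→d7:-→d8:-→d9:-→d10:-→d11:-→d12:-→d13:-→d14:-→d15:-→d16:-→d17:-→d18:-→d19:-→d20:H2→d21:-→d22:-→d23:H0  best=H0
  ? 102.170.64.18  path d0:H1→d1:-→d2:-→d3:-→d4:-→d5:-→d6:-→d7:-→d8:-→d9:-→d10:-→d11:-→d12:-→d13:-→d14:-→d15:-→d16:-→d17:-→d18:-→d19:-→d20:H2→d21:-  best=H2
  ? 102.170.64.90  path d0:H1→d1:-→d2:-→d3:-→d4:-→d5:-→d6:-→d7:-→d8:-→d9:-→d10:-→d11:-→d12:-→d13:-→d14:-→d15:-→d16:-→d17:-→d18:-→d19:-→d20:H2→d21:-  best=H2
  + 0.0.0.0/0 (H2) depth=0
  ? 101.148.94.58  path d0:H2→d1:-→d2:-→d3:-→d4:-→d5:-→d6:-→d7:-→d8:-→d9:-→d10:-→d11:-→d12:-→d13:-→d14:-→d15:-→d16:-→d17:-→d18:-→d19:-→d20:-→d21:-→d22:-→d23:-→d24:H0  best=H0
  - 102.170.70.0/23 clear@23
  - 101.148.94.0/24 clear@24

== LOOKUPS ==
["H0","H0","H2","H2","H0"]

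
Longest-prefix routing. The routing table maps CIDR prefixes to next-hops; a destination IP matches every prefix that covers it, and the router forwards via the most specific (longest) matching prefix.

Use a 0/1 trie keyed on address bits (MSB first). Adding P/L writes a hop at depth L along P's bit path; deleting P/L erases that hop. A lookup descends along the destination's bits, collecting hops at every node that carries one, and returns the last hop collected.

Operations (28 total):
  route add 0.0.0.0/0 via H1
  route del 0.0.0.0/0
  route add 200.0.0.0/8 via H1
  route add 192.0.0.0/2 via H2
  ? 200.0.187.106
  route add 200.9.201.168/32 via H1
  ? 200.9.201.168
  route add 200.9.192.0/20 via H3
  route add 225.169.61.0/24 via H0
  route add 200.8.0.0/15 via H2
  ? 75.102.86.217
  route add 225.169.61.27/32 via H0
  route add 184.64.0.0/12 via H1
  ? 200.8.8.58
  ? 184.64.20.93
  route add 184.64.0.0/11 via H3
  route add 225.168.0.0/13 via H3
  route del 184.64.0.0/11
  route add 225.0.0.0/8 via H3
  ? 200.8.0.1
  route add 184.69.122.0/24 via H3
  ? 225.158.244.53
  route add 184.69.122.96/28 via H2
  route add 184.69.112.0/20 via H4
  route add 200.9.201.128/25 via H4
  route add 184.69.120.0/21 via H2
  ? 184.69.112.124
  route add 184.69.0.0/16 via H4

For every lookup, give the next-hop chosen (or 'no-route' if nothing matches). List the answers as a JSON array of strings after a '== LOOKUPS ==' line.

Process each operation:
  + 0.0.0.0/0 (H1) depth=0
  del 0.0.0.0/0 (clear depth 0)
  + 200.0.0.0/8 (H1) depth=8
  + 192.0.0.0/2 (H2) depth=2
  lookup 200.0.187.106: bits 11001000 walk d0:-→d1:-→d2:H2→d3:-→d4:-→d5:-→d6:-→d7:-→d8:H1 -> H1
  + 200.9.201.168/32 (H1) depth=32
  lookup 200.9.201.168: bits 11001000000010011100100110101000 walk d0:-→d1:-→d2:H2→d3:-→d4:-→d5:-→d6:-→d7:-→d8:H1→d9:-→d10:-→d11:-→d12:-→d13:-→d14:-→d15:-→d16:-→d17:-→d18:-→d19:-→d20:-→d21:-→d22:-→d23:-→d24:-→d25:-→d26:-→d27:-→d28:-→d29:-→d30:-→d31:-→d32:H1 -> H1
  + 200.9.192.0/20 (H3) depth=20
  + 225.169.61.0/24 (H0) depth=24
  + 200.8.0.0/15 (H2) depth=15
  lookup 75.102.86.217: bits ε walk d0:- -> no-route
  + 225.169.61.27/32 (H0) depth=32
  + 184.64.0.0/12 (H1) depth=12
  lookup 200.8.8.58: bits 110010000000100 walk d0:-→d1:-→d2:H2→d3:-→d4:-→d5:-→d6:-→d7:-→d8:H1→d9:-→d10:-→d11:-→d12:-→d13:-→d14:-→d15:H2 -> H2
  lookup 184.64.20.93: bits 101110000100 walk d0:-→d1:-→d2:-→d3:-→d4:-→d5:-→d6:-→d7:-→d8:-→d9:-→d10:-→d11:-→d12:H1 -> H1
  + 184.64.0.0/11 (H3) depth=11
  + 225.168.0.0/13 (H3) depth=13
  del 184.64.0.0/11 (clear depth 11)
  + 225.0.0.0/8 (H3) depth=8
  lookup 200.8.0.1: bits 110010000000100 walk d0:-→d1:-→d2:H2→d3:-→d4:-→d5:-→d6:-→d7:-→d8:H1→d9:-→d10:-→d11:-→d12:-→d13:-→d14:-→d15:H2 -> H2
  + 184.69.122.0/24 (H3) depth=24
  lookup 225.158.244.53: bits 1110000110 walk d0:-→d1:-→d2:H2→d3:-→d4:-→d5:-→d6:-→d7:-→d8:H3→d9:-→d10:- -> H3
  + 184.69.122.96/28 (H2) depth=28
  + 184.69.112.0/20 (H4) depth=20
  + 200.9.201.128/25 (H4) depth=25
  + 184.69.120.0/21 (H2) depth=21
  lookup 184.69.112.124: bits 10111000010001010111 walk d0:-→d1:-→d2:-→d3:-→d4:-→d5:-→d6:-→d7:-→d8:-→d9:-→d10:-→d11:-→d12:H1→d13:-→d14:-→d15:-→d16:-→d17:-→d18:-→d19:-→d20:H4 -> H4
  + 184.69.0.0/16 (H4) depth=16

== LOOKUPS ==
["H1","H1","no-route","H2","H1","H2","H3","H4"]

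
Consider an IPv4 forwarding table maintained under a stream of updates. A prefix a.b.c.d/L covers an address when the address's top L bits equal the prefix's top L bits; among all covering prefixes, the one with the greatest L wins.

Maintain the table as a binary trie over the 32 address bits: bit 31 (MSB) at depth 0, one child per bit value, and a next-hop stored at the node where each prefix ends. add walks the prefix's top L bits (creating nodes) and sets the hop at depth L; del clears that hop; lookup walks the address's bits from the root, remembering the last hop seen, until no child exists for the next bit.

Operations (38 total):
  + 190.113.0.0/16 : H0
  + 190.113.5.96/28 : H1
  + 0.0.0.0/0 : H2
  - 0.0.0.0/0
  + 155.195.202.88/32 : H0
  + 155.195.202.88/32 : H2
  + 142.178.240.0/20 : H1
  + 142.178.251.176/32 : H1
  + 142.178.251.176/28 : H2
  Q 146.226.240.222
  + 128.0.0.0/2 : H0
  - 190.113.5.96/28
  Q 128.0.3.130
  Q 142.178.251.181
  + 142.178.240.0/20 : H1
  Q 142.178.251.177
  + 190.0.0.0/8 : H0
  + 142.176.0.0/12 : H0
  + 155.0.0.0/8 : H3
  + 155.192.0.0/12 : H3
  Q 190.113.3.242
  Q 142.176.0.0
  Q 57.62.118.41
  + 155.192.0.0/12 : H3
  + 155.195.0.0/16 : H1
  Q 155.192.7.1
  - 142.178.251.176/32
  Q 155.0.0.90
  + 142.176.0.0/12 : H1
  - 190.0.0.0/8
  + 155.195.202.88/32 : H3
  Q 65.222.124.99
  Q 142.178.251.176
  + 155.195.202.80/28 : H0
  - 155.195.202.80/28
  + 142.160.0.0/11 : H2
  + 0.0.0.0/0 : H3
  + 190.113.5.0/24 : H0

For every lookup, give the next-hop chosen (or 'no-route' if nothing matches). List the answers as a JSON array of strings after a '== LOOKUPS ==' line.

Trace:
  + 190.113.0.0/16 (H0) depth=16
  + 190.113.5.96/28 (H1) depth=28
  + 0.0.0.0/0 (H2) depth=0
  del 0.0.0.0/0 (clear depth 0)
  + 155.195.202.88/32 (H0) depth=32
  + 155.195.202.88/32 (H2) depth=32
  + 142.178.240.0/20 (H1) depth=20
  + 142.178.251.176/32 (H1) depth=32
  + 142.178.251.176/28 (H2) depth=28
  ? 146.226.240.222  path d0:-→d1:-→d2:-→d3:-→d4:-  best=no-route
  + 128.0.0.0/2 (H0) depth=2
  del 190.113.5.96/28 (clear depth 28)
  ? 128.0.3.130  path d0:-→d1:-→d2:H0→d3:-→d4:-  best=H0
  ? 142.178.251.181  path d0:-→d1:-→d2:H0→d3:-→d4:-→d5:-→d6:-→d7:-→d8:-→d9:-→d10:-→d11:-→d12:-→d13:-→d14:-→d15:-→d16:-→d17:-→d18:-→d19:-→d20:H1→d21:-→d22:-→d23:-→d24:-→d25:-→d26:-→d27:-→d28:H2→d29:-  best=H2
  + 142.178.240.0/20 (H1) depth=20
  ? 142.178.251.177  path d0:-→d1:-→d2:H0→d3:-→d4:-→d5:-→d6:-→d7:-→d8:-→d9:-→d10:-→d11:-→d12:-→d13:-→d14:-→d15:-→d16:-→d17:-→d18:-→d19:-→d20:H1→d21:-→d22:-→d23:-→d24:-→d25:-→d26:-→d27:-→d28:H2→d29:-→d30:-→d31:-  best=H2
  + 190.0.0.0/8 (H0) depth=8
  + 142.176.0.0/12 (H0) depth=12
  + 155.0.0.0/8 (H3) depth=8
  + 155.192.0.0/12 (H3) depth=12
  ? 190.113.3.242  path d0:-→d1:-→d2:H0→d3:-→d4:-→d5:-→d6:-→d7:-→d8:H0→d9:-→d10:-→d11:-→d12:-→d13:-→d14:-→d15:-→d16:H0→d17:-→d18:-→d19:-→d20:-→d21:-  best=H0
  ? 142.176.0.0  path d0:-→d1:-→d2:H0→d3:-→d4:-→d5:-→d6:-→d7:-→d8:-→d9:-→d10:-→d11:-→d12:H0→d13:-→d14:-  best=H0
  ? 57.62.118.41  path d0:-  best=no-route
  + 155.192.0.0/12 (H3) depth=12
  + 155.195.0.0/16 (H1) depth=16
  ? 155.192.7.1  path d0:-→d1:-→d2:H0→d3:-→d4:-→d5:-→d6:-→d7:-→d8:H3→d9:-→d10:-→d11:-→d12:H3→d13:-→d14:-  best=H3
  del 142.178.251.176/32 (clear depth 32)
  ? 155.0.0.90  path d0:-→d1:-→d2:H0→d3:-→d4:-→d5:-→d6:-→d7:-→d8:H3  best=H3
  + 142.176.0.0/12 (H1) depth=12
  del 190.0.0.0/8 (clear depth 8)
  + 155.195.202.88/32 (H3) depth=32
  ? 65.222.124.99  path d0:-  best=no-route
  ? 142.178.251.176  path d0:-→d1:-→d2:H0→d3:-→d4:-→d5:-→d6:-→d7:-→d8:-→d9:-→d10:-→d11:-→d12:H1→d13:-→d14:-→d15:-→d16:-→d17:-→d18:-→d19:-→d20:H1→d21:-→d22:-→d23:-→d24:-→d25:-→d26:-→d27:-→d28:H2→d29:-→d30:-→d31:-→d32:-  best=H2
  + 155.195.202.80/28 (H0) depth=28
  del 155.195.202.80/28 (clear depth 28)
  + 142.160.0.0/11 (H2) depth=11
  + 0.0.0.0/0 (H3) depth=0
  + 190.113.5.0/24 (H0) depth=24

== LOOKUPS ==
["no-route","H0","H2","H2","H0","H0","no-route","H3","H3","no-route","H2"]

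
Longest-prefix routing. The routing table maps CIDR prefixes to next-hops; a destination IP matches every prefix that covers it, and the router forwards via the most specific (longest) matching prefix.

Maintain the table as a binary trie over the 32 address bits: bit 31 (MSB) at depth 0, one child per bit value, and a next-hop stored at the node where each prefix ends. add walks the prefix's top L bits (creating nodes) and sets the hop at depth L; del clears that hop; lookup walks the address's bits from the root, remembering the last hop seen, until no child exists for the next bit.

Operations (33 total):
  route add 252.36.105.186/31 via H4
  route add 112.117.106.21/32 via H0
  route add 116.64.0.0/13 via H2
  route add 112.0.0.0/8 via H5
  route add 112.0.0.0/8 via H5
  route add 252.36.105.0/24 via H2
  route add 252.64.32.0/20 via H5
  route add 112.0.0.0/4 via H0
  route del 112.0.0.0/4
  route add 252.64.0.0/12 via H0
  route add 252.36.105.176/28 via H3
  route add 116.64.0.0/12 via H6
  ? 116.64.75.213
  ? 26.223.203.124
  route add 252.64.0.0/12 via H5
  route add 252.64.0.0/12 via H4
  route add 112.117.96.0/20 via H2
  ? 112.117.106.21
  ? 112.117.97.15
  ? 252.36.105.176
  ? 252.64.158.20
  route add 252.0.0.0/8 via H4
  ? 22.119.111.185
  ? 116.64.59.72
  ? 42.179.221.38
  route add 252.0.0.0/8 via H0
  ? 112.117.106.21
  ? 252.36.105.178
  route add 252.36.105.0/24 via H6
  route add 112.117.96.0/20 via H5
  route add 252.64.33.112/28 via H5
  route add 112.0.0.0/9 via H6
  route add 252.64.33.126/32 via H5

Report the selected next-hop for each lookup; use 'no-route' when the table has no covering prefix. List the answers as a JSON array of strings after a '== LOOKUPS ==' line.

Apply in order:
  + 252.36.105.186/31 (H4) depth=31
  + 112.117.106.21/32 (H0) depth=32
  + 116.64.0.0/13 (H2) depth=13
  + 112.0.0.0/8 (H5) depth=8
  + 112.0.0.0/8 (H5) depth=8
  + 252.36.105.0/24 (H2) depth=24
  + 252.64.32.0/20 (H5) depth=20
  + 112.0.0.0/4 (H0) depth=4
  - 112.0.0.0/4 clear@4
  + 252.64.0.0/12 (H0) depth=12
  + 252.36.105.176/28 (H3) depth=28
  + 116.64.0.0/12 (H6) depth=12
  lookup 116.64.75.213: bits 0111010001000 walk d0:-→d1:-→d2:-→d3:-→d4:-→d5:-→d6:-→d7:-→d8:-→d9:-→d10:-→d11:-→d12:H6→d13:H2 -> H2
  lookup 26.223.203.124: bits 0 walk d0:-→d1:- -> no-route
  + 252.64.0.0/12 (H5) depth=12
  + 252.64.0.0/12 (H4) depth=12
  + 112.117.96.0/20 (H2) depth=20
  lookup 112.117.106.21: bits 01110000011101010110101000010101 walk d0:-→d1:-→d2:-→d3:-→d4:-→d5:-→d6:-→d7:-→d8:H5→d9:-→d10:-→d11:-→d12:-→d13:-→d14:-→d15:-→d16:-→d17:-→d18:-→d19:-→d20:H2→d21:-→d22:-→d23:-→d24:-→d25:-→d26:-→d27:-→d28:-→d29:-→d30:-→d31:-→d32:H0 -> H0
  lookup 112.117.97.15: bits 01110000011101010110 walk d0:-→d1:-→d2:-→d3:-→d4:-→d5:-→d6:-→d7:-→d8:H5→d9:-→d10:-→d11:-→d12:-→d13:-→d14:-→d15:-→d16:-→d17:-→d18:-→d19:-→d20:H2 -> H2
  lookup 252.36.105.176: bits 1111110000100100011010011011 walk d0:-→d1:-→d2:-→d3:-→d4:-→d5:-→d6:-→d7:-→d8:-→d9:-→d10:-→d11:-→d12:-→d13:-→d14:-→d15:-→d16:-→d17:-→d18:-→d19:-→d20:-→d21:-→d22:-→d23:-→d24:H2→d25:-→d26:-→d27:-→d28:H3 -> H3
  lookup 252.64.158.20: bits 1111110001000000 walk d0:-→d1:-→d2:-→d3:-→d4:-→d5:-→d6:-→d7:-→d8:-→d9:-→d10:-→d11:-→d12:H4→d13:-→d14:-→d15:-→d16:- -> H4
  + 252.0.0.0/8 (H4) depth=8
  lookup 22.119.111.185: bits 0 walk d0:-→d1:- -> no-route
  lookup 116.64.59.72: bits 0111010001000 walk d0:-→d1:-→d2:-→d3:-→d4:-→d5:-→d6:-→d7:-→d8:-→d9:-→d10:-→d11:-→d12:H6→d13:H2 -> H2
  lookup 42.179.221.38: bits 0 walk d0:-→d1:- -> no-route
  + 252.0.0.0/8 (H0) depth=8
  lookup 112.117.106.21: bits 01110000011101010110101000010101 walk d0:-→d1:-→d2:-→d3:-→d4:-→d5:-→d6:-→d7:-→d8:H5→d9:-→d10:-→d11:-→d12:-→d13:-→d14:-→d15:-→d16:-→d17:-→d18:-→d19:-→d20:H2→d21:-→d22:-→d23:-→d24:-→d25:-→d26:-→d27:-→d28:-→d29:-→d30:-→d31:-→d32:H0 -> H0
  lookup 252.36.105.178: bits 1111110000100100011010011011 walk d0:-→d1:-→d2:-→d3:-→d4:-→d5:-→d6:-→d7:-→d8:H0→d9:-→d10:-→d11:-→d12:-→d13:-→d14:-→d15:-→d16:-→d17:-→d18:-→d19:-→d20:-→d21:-→d22:-→d23:-→d24:H2→d25:-→d26:-→d27:-→d28:H3 -> H3
  + 252.36.105.0/24 (H6) depth=24
  + 112.117.96.0/20 (H5) depth=20
  + 252.64.33.112/28 (H5) depth=28
  + 112.0.0.0/9 (H6) depth=9
  + 252.64.33.126/32 (H5) depth=32

== LOOKUPS ==
["H2","no-route","H0","H2","H3","H4","no-route","H2","no-route","H0","H3"]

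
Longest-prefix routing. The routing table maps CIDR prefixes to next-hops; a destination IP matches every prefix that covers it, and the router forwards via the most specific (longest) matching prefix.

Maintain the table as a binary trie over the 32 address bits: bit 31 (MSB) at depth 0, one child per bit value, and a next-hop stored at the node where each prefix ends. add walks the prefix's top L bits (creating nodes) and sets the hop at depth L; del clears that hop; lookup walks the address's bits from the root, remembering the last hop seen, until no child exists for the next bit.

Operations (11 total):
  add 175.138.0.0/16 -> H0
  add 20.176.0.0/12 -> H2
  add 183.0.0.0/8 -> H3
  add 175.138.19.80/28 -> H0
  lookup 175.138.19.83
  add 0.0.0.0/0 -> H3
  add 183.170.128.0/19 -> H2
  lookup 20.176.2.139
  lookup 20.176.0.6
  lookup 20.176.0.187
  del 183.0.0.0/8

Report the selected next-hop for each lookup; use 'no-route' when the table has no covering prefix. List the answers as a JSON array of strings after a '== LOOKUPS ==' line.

Trace:
  + 175.138.0.0/16 (H0) depth=16
  + 20.176.0.0/12 (H2) depth=12
  + 183.0.0.0/8 (H3) depth=8
  + 175.138.19.80/28 (H0) depth=28
  lookup 175.138.19.83: bits 1010111110001010000100110101 walk d0:-→d1:-→d2:-→d3:-→d4:-→d5:-→d6:-→d7:-→d8:-→d9:-→d10:-→d11:-→d12:-→d13:-→d14:-→d15:-→d16:H0→d17:-→d18:-→d19:-→d20:-→d21:-→d22:-→d23:-→d24:-→d25:-→d26:-→d27:-→d28:H0 -> H0
  + 0.0.0.0/0 (H3) depth=0
  + 183.170.128.0/19 (H2) depth=19
  lookup 20.176.2.139: bits 000101001011 walk d0:H3→d1:-→d2:-→d3:-→d4:-→d5:-→d6:-→d7:-→d8:-→d9:-→d10:-→d11:-→d12:H2 -> H2
  lookup 20.176.0.6: bits 000101001011 walk d0:H3→d1:-→d2:-→d3:-→d4:-→d5:-→d6:-→d7:-→d8:-→d9:-→d10:-→d11:-→d12:H2 -> H2
  lookup 20.176.0.187: bits 000101001011 walk d0:H3→d1:-→d2:-→d3:-→d4:-→d5:-→d6:-→d7:-→d8:-→d9:-→d10:-→d11:-→d12:H2 -> H2
  - 183.0.0.0/8 clear@8

== LOOKUPS ==
["H0","H2","H2","H2"]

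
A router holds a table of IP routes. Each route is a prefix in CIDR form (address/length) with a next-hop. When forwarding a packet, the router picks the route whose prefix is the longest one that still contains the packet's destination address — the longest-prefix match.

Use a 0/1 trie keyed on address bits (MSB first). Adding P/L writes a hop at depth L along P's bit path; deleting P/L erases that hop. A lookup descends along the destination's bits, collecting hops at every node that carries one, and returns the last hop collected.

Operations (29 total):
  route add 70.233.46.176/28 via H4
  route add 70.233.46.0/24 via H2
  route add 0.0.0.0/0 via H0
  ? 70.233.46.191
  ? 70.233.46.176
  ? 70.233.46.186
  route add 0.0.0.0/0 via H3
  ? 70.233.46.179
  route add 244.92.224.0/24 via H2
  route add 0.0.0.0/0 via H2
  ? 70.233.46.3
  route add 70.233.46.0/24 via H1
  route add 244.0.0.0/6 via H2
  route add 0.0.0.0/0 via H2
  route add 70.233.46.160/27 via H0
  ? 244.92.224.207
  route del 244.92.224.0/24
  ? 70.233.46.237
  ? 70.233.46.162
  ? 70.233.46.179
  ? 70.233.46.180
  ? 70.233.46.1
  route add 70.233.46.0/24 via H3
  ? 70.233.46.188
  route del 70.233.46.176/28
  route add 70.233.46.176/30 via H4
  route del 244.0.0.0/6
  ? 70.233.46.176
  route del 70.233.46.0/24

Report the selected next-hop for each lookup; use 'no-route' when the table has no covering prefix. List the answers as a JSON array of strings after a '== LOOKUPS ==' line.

Trace:
  + 70.233.46.176/28 (H4) depth=28
  + 70.233.46.0/24 (H2) depth=24
  + 0.0.0.0/0 (H0) depth=0
  ? 70.233.46.191  path d0:H0→d1:-→d2:-→d3:-→d4:-→d5:-→d6:-→d7:-→d8:-→d9:-→d10:-→d11:-→d12:-→d13:-→d14:-→d15:-→d16:-→d17:-→d18:-→d19:-→d20:-→d21:-→d22:-→d23:-→d24:H2→d25:-→d26:-→d27:-→d28:H4  best=H4
  ? 70.233.46.176  path d0:H0→d1:-→d2:-→d3:-→d4:-→d5:-→d6:-→d7:-→d8:-→d9:-→d10:-→d11:-→d12:-→d13:-→d14:-→d15:-→d16:-→d17:-→d18:-→d19:-→d20:-→d21:-→d22:-→d23:-→d24:H2→d25:-→d26:-→d27:-→d28:H4  best=H4
  ? 70.233.46.186  path d0:H0→d1:-→d2:-→d3:-→d4:-→d5:-→d6:-→d7:-→d8:-→d9:-→d10:-→d11:-→d12:-→d13:-→d14:-→d15:-→d16:-→d17:-→d18:-→d19:-→d20:-→d21:-→d22:-→d23:-→d24:H2→d25:-→d26:-→d27:-→d28:H4  best=H4
  + 0.0.0.0/0 (H3) depth=0
  ? 70.233.46.179  path d0:H3→d1:-→d2:-→d3:-→d4:-→d5:-→d6:-→d7:-→d8:-→d9:-→d10:-→d11:-→d12:-→d13:-→d14:-→d15:-→d16:-→d17:-→d18:-→d19:-→d20:-→d21:-→d22:-→d23:-→d24:H2→d25:-→d26:-→d27:-→d28:H4  best=H4
  + 244.92.224.0/24 (H2) depth=24
  + 0.0.0.0/0 (H2) depth=0
  ? 70.233.46.3  path d0:H2→d1:-→d2:-→d3:-→d4:-→d5:-→d6:-→d7:-→d8:-→d9:-→d10:-→d11:-→d12:-→d13:-→d14:-→d15:-→d16:-→d17:-→d18:-→d19:-→d20:-→d21:-→d22:-→d23:-→d24:H2  best=H2
  + 70.233.46.0/24 (H1) depth=24
  + 244.0.0.0/6 (H2) depth=6
  + 0.0.0.0/0 (H2) depth=0
  + 70.233.46.160/27 (H0) depth=27
  ? 244.92.224.207  path d0:H2→d1:-→d2:-→d3:-→d4:-→d5:-→d6:H2→d7:-→d8:-→d9:-→d10:-→d11:-→d12:-→d13:-→d14:-→d15:-→d16:-→d17:-→d18:-→d19:-→d20:-→d21:-→d22:-→d23:-→d24:H2  best=H2
  - 244.92.224.0/24 clear@24
  ? 70.233.46.237  path d0:H2→d1:-→d2:-→d3:-→d4:-→d5:-→d6:-→d7:-→d8:-→d9:-→d10:-→d11:-→d12:-→d13:-→d14:-→d15:-→d16:-→d17:-→d18:-→d19:-→d20:-→d21:-→d22:-→d23:-→d24:H1→d25:-  best=H1
  ? 70.233.46.162  path d0:H2→d1:-→d2:-→d3:-→d4:-→d5:-→d6:-→d7:-→d8:-→d9:-→d10:-→d11:-→d12:-→d13:-→d14:-→d15:-→d16:-→d17:-→d18:-→d19:-→d20:-→d21:-→d22:-→d23:-→d24:H1→d25:-→d26:-→d27:H0  best=H0
  ? 70.233.46.179  path d0:H2→d1:-→d2:-→d3:-→d4:-→d5:-→d6:-→d7:-→d8:-→d9:-→d10:-→d11:-→d12:-→d13:-→d14:-→d15:-→d16:-→d17:-→d18:-→d19:-→d20:-→d21:-→d22:-→d23:-→d24:H1→d25:-→d26:-→d27:H0→d28:H4  best=H4
  ? 70.233.46.180  path d0:H2→d1:-→d2:-→d3:-→d4:-→d5:-→d6:-→d7:-→d8:-→d9:-→d10:-→d11:-→d12:-→d13:-→d14:-→d15:-→d16:-→d17:-→d18:-→d19:-→d20:-→d21:-→d22:-→d23:-→d24:H1→d25:-→d26:-→d27:H0→d28:H4  best=H4
  ? 70.233.46.1  path d0:H2→d1:-→d2:-→d3:-→d4:-→d5:-→d6:-→d7:-→d8:-→d9:-→d10:-→d11:-→d12:-→d13:-→d14:-→d15:-→d16:-→d17:-→d18:-→d19:-→d20:-→d21:-→d22:-→d23:-→d24:H1  best=H1
  + 70.233.46.0/24 (H3) depth=24
  ? 70.233.46.188  path d0:H2→d1:-→d2:-→d3:-→d4:-→d5:-→d6:-→d7:-→d8:-→d9:-→d10:-→d11:-→d12:-→d13:-→d14:-→d15:-→d16:-→d17:-→d18:-→d19:-→d20:-→d21:-→d22:-→d23:-→d24:H3→d25:-→d26:-→d27:H0→d28:H4  best=H4
  - 70.233.46.176/28 clear@28
  + 70.233.46.176/30 (H4) depth=30
  - 244.0.0.0/6 clear@6
  ? 70.233.46.176  path d0:H2→d1:-→d2:-→d3:-→d4:-→d5:-→d6:-→d7:-→d8:-→d9:-→d10:-→d11:-→d12:-→d13:-→d14:-→d15:-→d16:-→d17:-→d18:-→d19:-→d20:-→d21:-→d22:-→d23:-→d24:H3→d25:-→d26:-→d27:H0→d28:-→d29:-→d30:H4  best=H4
  - 70.233.46.0/24 clear@24

== LOOKUPS ==
["H4","H4","H4","H4","H2","H2","H1","H0","H4","H4","H1","H4","H4"]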